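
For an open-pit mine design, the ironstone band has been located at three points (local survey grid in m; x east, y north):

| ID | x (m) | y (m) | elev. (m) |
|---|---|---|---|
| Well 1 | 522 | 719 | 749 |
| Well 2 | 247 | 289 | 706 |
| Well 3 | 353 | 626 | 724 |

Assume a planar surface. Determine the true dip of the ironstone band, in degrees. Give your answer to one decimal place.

Let the plane be z = a·x + b·y + c.
Well 2−Well 1: −275a − 430b = −43;  Well 3−Well 1: −169a − 93b = −25.
Solving gives a = 0.14335, b = 0.00832.
Gradient magnitude |∇z| = √(a² + b²) = √(0.02055 + 0.00007) = 0.14359.
True dip = arctan(0.14359) = 8.2°, dipping toward W (azimuth ≈ 267°).

8.2°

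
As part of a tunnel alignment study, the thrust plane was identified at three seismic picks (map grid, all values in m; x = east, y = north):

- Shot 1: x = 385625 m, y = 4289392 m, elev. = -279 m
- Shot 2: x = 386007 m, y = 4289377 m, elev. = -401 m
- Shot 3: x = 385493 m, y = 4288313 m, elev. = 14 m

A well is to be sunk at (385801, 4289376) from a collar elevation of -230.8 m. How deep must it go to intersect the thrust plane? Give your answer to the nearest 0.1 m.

102.3 m

Let the plane be z = a·x + b·y + c.
Shot 2−Shot 1: 382a − 15b = −122;  Shot 3−Shot 1: −132a − 1079b = 293.
Solving gives a = −0.328456773, b = −0.231365807.
Then c = -279 − a·385625 − b·4289392 = 1118800.79.
At (385801, 4289376): z_contact = −126718.95 − 992414.94 + 1118800.79 = -333.11 m.
Depth below ground = -230.8 − (-333.11) = 102.3 m.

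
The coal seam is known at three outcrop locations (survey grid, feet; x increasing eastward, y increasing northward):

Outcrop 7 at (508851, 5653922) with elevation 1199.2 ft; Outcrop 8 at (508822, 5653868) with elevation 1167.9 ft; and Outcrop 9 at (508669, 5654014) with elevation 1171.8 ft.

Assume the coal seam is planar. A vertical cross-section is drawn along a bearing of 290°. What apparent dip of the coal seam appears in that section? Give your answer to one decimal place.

11.0°

Let the plane be z = a·x + b·y + c.
Outcrop 8−Outcrop 7: −29a − 54b = −31.3;  Outcrop 9−Outcrop 7: −182a + 92b = −27.4.
Solving gives a = 0.34885, b = 0.39229.
Unit vector along 290° is (sin 290°, cos 290°) = (-0.9397, 0.3420).
Slope in that direction = a·(-0.9397) + b·(0.3420) = −0.19364.
Apparent dip = arctan|0.19364| = 11.0° (true dip is 27.7°, so apparent ≤ true as expected).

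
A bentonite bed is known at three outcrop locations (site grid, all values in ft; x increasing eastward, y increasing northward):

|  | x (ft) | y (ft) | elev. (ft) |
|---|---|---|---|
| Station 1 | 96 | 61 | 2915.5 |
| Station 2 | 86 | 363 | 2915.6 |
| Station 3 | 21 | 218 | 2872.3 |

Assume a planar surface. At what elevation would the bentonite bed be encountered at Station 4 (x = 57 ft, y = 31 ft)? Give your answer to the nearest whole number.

2891 ft

Let the plane be z = a·x + b·y + c.
Station 2−Station 1: −10a + 302b = 0.1;  Station 3−Station 1: −75a + 157b = −43.2.
Solving gives a = 0.61964, b = 0.02085.
Then c = 2915.5 − a·96 − b·61 = 2854.74.
At (57, 31): z = 35.3 + 0.6 + 2854.74 = 2890.7 ft.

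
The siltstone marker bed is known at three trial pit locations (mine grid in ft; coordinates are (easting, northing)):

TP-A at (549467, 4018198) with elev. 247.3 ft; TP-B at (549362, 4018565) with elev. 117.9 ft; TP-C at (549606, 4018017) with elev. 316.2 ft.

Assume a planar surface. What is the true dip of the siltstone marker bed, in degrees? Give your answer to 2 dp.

18.83°

Let the plane be z = a·E + b·N + c.
TP-B−TP-A: −105a + 367b = −129.4;  TP-C−TP-A: 139a − 181b = 68.9.
Solving gives a = 0.05826, b = −0.33592.
Gradient magnitude |∇z| = √(a² + b²) = √(0.00339 + 0.11284) = 0.34093.
True dip = arctan(0.34093) = 18.83°, dipping toward N (azimuth ≈ 350°).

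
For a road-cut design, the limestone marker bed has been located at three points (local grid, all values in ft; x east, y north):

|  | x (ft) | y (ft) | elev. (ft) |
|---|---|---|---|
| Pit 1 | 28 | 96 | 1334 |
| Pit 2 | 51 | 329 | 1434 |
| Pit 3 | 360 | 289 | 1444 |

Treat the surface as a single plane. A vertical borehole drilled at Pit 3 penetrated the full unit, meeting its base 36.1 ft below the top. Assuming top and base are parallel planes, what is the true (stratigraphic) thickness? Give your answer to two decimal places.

33.17 ft

Let the plane be z = a·x + b·y + c.
Pit 2−Pit 1: 23a + 233b = 100;  Pit 3−Pit 1: 332a + 193b = 110.
Solving gives a = 0.08681, b = 0.42062.
|∇z| = √(a²+b²) = 0.42948, so dip δ = arctan(0.42948) = 23.24°.
True thickness = vertical thickness × cos δ = 36.1 × cos 23.24° = 33.17 ft.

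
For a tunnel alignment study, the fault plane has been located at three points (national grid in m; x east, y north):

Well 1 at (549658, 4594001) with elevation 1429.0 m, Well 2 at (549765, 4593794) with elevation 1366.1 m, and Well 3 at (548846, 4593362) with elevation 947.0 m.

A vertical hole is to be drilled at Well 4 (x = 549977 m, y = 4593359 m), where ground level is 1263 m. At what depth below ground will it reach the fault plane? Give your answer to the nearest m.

Two edge vectors: Well 1→Well 2 = (107, -207, -62.9), Well 1→Well 3 = (-812, -639, -482).
Normal n = (Well 1→Well 2) × (Well 1→Well 3) = (59580.9, 102648.8, -236457).
So ∂z/∂x = −n_x/n_z = 0.25197351 and ∂z/∂y = −n_y/n_z = 0.43411191.
Intercept c from Well 1: 1429 − 138499.25 − 1994310.55 = −2131380.81.
At (549977, 4593359): z_contact = 138579.6 + 1994031.9 − 2131380.81 = 1230.7 m.
Depth below ground = 1263 − 1230.7 = 32 m.

32 m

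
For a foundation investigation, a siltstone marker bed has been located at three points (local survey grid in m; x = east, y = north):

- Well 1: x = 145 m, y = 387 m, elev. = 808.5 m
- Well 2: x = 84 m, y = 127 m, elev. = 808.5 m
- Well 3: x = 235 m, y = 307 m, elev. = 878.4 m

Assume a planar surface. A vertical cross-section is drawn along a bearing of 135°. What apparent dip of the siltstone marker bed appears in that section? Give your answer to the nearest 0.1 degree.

29.3°

Let the plane be z = a·x + b·y + c.
Well 2−Well 1: −61a − 260b = 0;  Well 3−Well 1: 90a − 80b = 69.9.
Solving gives a = 0.64264, b = −0.15077.
Unit vector along 135° is (sin 135°, cos 135°) = (0.7071, -0.7071).
Slope in that direction = a·(0.7071) + b·(-0.7071) = 0.56103.
Apparent dip = arctan|0.56103| = 29.3° (true dip is 33.4°, so apparent ≤ true as expected).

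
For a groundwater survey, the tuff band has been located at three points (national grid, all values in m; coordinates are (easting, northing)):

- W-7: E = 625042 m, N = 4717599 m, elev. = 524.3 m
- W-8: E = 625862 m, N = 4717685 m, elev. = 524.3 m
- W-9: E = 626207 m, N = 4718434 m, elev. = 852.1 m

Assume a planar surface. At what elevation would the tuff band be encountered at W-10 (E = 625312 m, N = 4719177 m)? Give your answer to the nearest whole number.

1237 m

Let the plane be z = a·E + b·N + c.
W-8−W-7: 820a + 86b = 0;  W-9−W-7: 1165a + 835b = 327.8.
Solving gives a = −0.04822980, b = 0.45986553.
Then c = 524.3 − a·625042 − b·4717599 = −2138791.21.
At (625312, 4719177): z = −30158.7 + 2170186.8 − 2138791.21 = 1236.9 m.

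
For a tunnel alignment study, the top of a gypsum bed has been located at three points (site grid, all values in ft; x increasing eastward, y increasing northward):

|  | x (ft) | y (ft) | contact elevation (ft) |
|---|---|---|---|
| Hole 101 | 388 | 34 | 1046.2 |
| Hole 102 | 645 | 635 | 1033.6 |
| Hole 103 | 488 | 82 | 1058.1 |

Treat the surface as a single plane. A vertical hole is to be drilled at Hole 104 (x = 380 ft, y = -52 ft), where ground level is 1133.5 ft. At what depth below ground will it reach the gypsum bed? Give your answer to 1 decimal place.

Two edge vectors: Hole 101→Hole 102 = (257, 601, -12.6), Hole 101→Hole 103 = (100, 48, 11.9).
Normal n = (Hole 101→Hole 102) × (Hole 101→Hole 103) = (7756.7, -4318.3, -47764).
So ∂z/∂x = −n_x/n_z = 0.16240 and ∂z/∂y = −n_y/n_z = −0.09041.
Intercept c from Hole 101: 1046.2 − 63.01 + 3.07 = 986.26.
At (380, -52): z_contact = 61.71 + 4.70 + 986.26 = 1052.68 ft.
Depth below ground = 1133.5 − 1052.68 = 80.8 ft.

80.8 ft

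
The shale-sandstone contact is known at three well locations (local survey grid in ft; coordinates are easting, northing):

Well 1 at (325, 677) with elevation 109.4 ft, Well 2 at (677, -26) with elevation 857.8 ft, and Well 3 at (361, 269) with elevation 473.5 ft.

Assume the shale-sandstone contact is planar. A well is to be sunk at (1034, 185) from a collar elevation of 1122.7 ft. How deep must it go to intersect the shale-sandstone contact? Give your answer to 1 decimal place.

Let the plane be z = a·easting + b·northing + c.
Well 2−Well 1: 352a − 703b = 748.4;  Well 3−Well 1: 36a − 408b = 364.1.
Solving gives a = 0.417427, b = −0.855570.
Then c = 109.4 − a·325 − b·677 = 552.96.
At (1034, 185): z_contact = 431.62 − 158.28 + 552.96 = 826.30 ft.
Depth below ground = 1122.7 − 826.30 = 296.4 ft.

296.4 ft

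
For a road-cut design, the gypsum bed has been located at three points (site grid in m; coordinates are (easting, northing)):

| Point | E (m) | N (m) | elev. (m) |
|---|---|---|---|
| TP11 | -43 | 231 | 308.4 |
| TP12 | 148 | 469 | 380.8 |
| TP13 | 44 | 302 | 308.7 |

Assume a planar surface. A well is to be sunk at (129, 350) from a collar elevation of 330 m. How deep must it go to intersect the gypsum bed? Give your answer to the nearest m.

40 m

Let the plane be z = a·E + b·N + c.
TP12−TP11: 191a + 238b = 72.4;  TP13−TP11: 87a + 71b = 0.3.
Solving gives a = −0.70945, b = 0.87355.
Then c = 308.4 − a·-43 − b·231 = 76.10.
At (129, 350): z_contact = −91.5 + 305.7 + 76.10 = 290.3 m.
Depth below ground = 330 − 290.3 = 40 m.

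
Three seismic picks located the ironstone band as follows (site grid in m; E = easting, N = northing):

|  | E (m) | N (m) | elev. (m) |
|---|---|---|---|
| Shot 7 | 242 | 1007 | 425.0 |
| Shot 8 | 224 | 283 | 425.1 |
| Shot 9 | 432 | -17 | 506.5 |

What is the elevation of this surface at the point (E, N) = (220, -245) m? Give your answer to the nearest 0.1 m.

Let the plane be z = a·E + b·N + c.
Shot 8−Shot 7: −18a − 724b = 0.1;  Shot 9−Shot 7: 190a − 1024b = 81.5.
Solving gives a = 0.377607, b = −0.009526.
Then c = 425 − a·242 − b·1007 = 343.21.
At (220, -245): z = 83.1 + 2.3 + 343.21 = 428.6 m.

428.6 m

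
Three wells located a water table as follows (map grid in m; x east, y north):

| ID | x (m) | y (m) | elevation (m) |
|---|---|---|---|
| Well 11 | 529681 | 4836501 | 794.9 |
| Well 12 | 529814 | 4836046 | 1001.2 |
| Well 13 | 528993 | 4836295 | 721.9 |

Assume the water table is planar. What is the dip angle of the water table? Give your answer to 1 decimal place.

24.1°

Two edge vectors: Well 11→Well 12 = (133, -455, 206.3), Well 11→Well 13 = (-688, -206, -73).
Normal n = (Well 11→Well 12) × (Well 11→Well 13) = (75712.8, -132225.4, -340438).
So ∂z/∂x = −n_x/n_z = 0.22240 and ∂z/∂y = −n_y/n_z = −0.38840.
Gradient magnitude |∇z| = √(a² + b²) = √(0.04946 + 0.15085) = 0.44756.
True dip = arctan(0.44756) = 24.1°, dipping toward NNW (azimuth ≈ 330°).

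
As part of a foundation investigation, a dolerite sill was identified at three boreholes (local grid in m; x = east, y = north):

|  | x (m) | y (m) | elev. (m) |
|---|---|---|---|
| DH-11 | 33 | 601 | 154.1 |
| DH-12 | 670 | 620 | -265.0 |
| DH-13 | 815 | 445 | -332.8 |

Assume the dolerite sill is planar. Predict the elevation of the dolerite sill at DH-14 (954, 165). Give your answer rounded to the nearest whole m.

Two edge vectors: DH-11→DH-12 = (637, 19, -419.1), DH-11→DH-13 = (782, -156, -486.9).
Normal n = (DH-11→DH-12) × (DH-11→DH-13) = (-74630.7, -17580.9, -114230).
So ∂z/∂x = −n_x/n_z = −0.65334 and ∂z/∂y = −n_y/n_z = −0.15391.
Intercept c from DH-11: 154.1 + 21.56 + 92.50 = 268.16.
At (954, 165): z = −623.3 − 25.4 + 268.16 = -380.5 m.

-381 m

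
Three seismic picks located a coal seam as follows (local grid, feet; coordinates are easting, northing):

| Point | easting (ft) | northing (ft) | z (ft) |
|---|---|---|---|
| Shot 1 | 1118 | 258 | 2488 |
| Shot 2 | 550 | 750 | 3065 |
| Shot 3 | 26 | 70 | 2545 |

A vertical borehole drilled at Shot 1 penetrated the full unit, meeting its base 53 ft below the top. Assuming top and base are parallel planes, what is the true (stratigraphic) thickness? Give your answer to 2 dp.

38.39 ft

Two edge vectors: Shot 1→Shot 2 = (-568, 492, 577), Shot 1→Shot 3 = (-1092, -188, 57).
Normal n = (Shot 1→Shot 2) × (Shot 1→Shot 3) = (136520, -597708, 644048).
So ∂z/∂easting = −n_x/n_z = −0.21197 and ∂z/∂northing = −n_y/n_z = 0.92805.
|∇z| = √(a²+b²) = 0.95195, so dip δ = arctan(0.95195) = 43.59°.
True thickness = vertical thickness × cos δ = 53 × cos 43.59° = 38.39 ft.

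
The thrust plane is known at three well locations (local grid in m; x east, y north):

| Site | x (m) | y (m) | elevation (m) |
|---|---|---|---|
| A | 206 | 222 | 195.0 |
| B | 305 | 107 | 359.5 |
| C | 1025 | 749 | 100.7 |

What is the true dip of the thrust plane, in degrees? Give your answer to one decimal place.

48.0°

Let the plane be z = a·x + b·y + c.
B−A: 99a − 115b = 164.5;  C−A: 819a + 527b = −94.3.
Solving gives a = 0.51823, b = −0.98431.
Gradient magnitude |∇z| = √(a² + b²) = √(0.26856 + 0.96886) = 1.11239.
True dip = arctan(1.11239) = 48.0°, dipping toward NNW (azimuth ≈ 332°).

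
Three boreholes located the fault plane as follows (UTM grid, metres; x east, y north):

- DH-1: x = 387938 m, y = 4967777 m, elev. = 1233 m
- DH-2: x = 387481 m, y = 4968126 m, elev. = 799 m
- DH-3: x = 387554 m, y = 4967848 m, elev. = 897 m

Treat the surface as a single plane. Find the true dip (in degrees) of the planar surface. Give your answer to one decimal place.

Let the plane be z = a·x + b·y + c.
DH-2−DH-1: −457a + 349b = −434;  DH-3−DH-1: −384a + 71b = −336.
Solving gives a = 0.85115, b = −0.12902.
Gradient magnitude |∇z| = √(a² + b²) = √(0.72445 + 0.01665) = 0.86087.
True dip = arctan(0.86087) = 40.7°, dipping toward W (azimuth ≈ 279°).

40.7°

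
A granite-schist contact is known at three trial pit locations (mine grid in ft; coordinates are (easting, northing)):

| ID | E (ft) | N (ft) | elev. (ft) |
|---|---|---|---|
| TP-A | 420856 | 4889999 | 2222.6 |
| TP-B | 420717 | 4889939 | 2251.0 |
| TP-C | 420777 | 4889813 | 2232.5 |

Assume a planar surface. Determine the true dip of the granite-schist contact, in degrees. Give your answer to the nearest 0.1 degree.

Two edge vectors: TP-A→TP-B = (-139, -60, 28.4), TP-A→TP-C = (-79, -186, 9.9).
Normal n = (TP-A→TP-B) × (TP-A→TP-C) = (4688.4, -867.5, 21114).
So ∂z/∂E = −n_x/n_z = −0.22205 and ∂z/∂N = −n_y/n_z = 0.04109.
Gradient magnitude |∇z| = √(a² + b²) = √(0.04931 + 0.00169) = 0.22582.
True dip = arctan(0.22582) = 12.7°, dipping toward E (azimuth ≈ 100°).

12.7°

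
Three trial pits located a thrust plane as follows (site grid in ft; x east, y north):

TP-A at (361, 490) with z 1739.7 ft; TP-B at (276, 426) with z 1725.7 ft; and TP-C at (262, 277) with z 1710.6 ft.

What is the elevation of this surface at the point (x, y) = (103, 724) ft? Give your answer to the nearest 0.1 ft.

Let the plane be z = a·x + b·y + c.
TP-B−TP-A: −85a − 64b = −14;  TP-C−TP-A: −99a − 213b = −29.1.
Solving gives a = 0.09513, b = 0.09240.
Then c = 1739.7 − a·361 − b·490 = 1660.08.
At (103, 724): z = 9.8 + 66.9 + 1660.08 = 1736.8 ft.

1736.8 ft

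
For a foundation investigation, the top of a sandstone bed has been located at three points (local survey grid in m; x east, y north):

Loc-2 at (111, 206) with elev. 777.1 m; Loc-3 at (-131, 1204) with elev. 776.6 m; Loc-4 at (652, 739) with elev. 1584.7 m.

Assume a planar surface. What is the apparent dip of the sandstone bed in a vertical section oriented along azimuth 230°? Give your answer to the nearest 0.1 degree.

Two edge vectors: Loc-2→Loc-3 = (-242, 998, -0.5), Loc-2→Loc-4 = (541, 533, 807.6).
Normal n = (Loc-2→Loc-3) × (Loc-2→Loc-4) = (806251.3, 195168.7, -668904).
So ∂z/∂x = −n_x/n_z = 1.20533 and ∂z/∂y = −n_y/n_z = 0.29177.
Unit vector along 230° is (sin 230°, cos 230°) = (-0.7660, -0.6428).
Slope in that direction = a·(-0.7660) + b·(-0.6428) = −1.11089.
Apparent dip = arctan|1.11089| = 48.0° (true dip is 51.1°, so apparent ≤ true as expected).

48.0°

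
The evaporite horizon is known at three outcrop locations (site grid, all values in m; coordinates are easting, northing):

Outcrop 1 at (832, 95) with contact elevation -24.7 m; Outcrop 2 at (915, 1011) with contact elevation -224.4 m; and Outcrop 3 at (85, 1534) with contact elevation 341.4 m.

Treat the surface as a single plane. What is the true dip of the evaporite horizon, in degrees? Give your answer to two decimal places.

38.27°

Two edge vectors: Outcrop 1→Outcrop 2 = (83, 916, -199.7), Outcrop 1→Outcrop 3 = (-747, 1439, 366.1).
Normal n = (Outcrop 1→Outcrop 2) × (Outcrop 1→Outcrop 3) = (622715.9, 118789.6, 803689).
So ∂z/∂easting = −n_x/n_z = −0.77482 and ∂z/∂northing = −n_y/n_z = −0.14781.
Gradient magnitude |∇z| = √(a² + b²) = √(0.60035 + 0.02185) = 0.78879.
True dip = arctan(0.78879) = 38.27°, dipping toward E (azimuth ≈ 079°).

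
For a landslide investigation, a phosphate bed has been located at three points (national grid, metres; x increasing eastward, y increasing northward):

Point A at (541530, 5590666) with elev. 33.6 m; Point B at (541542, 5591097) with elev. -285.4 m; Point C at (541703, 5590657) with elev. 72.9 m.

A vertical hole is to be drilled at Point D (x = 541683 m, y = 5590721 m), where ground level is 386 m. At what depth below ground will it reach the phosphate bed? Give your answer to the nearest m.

Two edge vectors: Point A→Point B = (12, 431, -319), Point A→Point C = (173, -9, 39.3).
Normal n = (Point A→Point B) × (Point A→Point C) = (14067.3, -55658.6, -74671).
So ∂z/∂x = −n_x/n_z = 0.18839041 and ∂z/∂y = −n_y/n_z = −0.74538442.
Intercept c from Point A: 33.6 − 102019.06 + 4167195.33 = 4065209.88.
At (541683, 5590721): z_contact = 102047.9 − 4167236.3 + 4065209.88 = 21.4 m.
Depth below ground = 386 − 21.4 = 365 m.

365 m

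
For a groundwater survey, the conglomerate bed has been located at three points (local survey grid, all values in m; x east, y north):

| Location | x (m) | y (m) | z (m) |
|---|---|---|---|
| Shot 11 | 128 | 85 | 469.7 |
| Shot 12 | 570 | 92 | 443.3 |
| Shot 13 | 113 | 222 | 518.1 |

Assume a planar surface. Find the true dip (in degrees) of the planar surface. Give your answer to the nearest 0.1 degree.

Two edge vectors: Shot 11→Shot 12 = (442, 7, -26.4), Shot 11→Shot 13 = (-15, 137, 48.4).
Normal n = (Shot 11→Shot 12) × (Shot 11→Shot 13) = (3955.6, -20996.8, 60659).
So ∂z/∂x = −n_x/n_z = −0.06521 and ∂z/∂y = −n_y/n_z = 0.34614.
Gradient magnitude |∇z| = √(a² + b²) = √(0.00425 + 0.11982) = 0.35223.
True dip = arctan(0.35223) = 19.4°, dipping toward S (azimuth ≈ 169°).

19.4°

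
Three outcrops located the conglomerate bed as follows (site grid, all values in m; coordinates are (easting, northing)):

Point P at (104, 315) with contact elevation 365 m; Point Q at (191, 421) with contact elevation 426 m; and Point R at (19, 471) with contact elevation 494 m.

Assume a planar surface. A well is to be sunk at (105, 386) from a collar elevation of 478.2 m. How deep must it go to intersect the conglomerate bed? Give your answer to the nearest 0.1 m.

Let the plane be z = a·E + b·N + c.
Point Q−Point P: 87a + 106b = 61;  Point R−Point P: −85a + 156b = 129.
Solving gives a = −0.18413, b = 0.72660.
Then c = 365 − a·104 − b·315 = 155.27.
At (105, 386): z_contact = −19.33 + 280.47 + 155.27 = 416.40 m.
Depth below ground = 478.2 − 416.40 = 61.8 m.

61.8 m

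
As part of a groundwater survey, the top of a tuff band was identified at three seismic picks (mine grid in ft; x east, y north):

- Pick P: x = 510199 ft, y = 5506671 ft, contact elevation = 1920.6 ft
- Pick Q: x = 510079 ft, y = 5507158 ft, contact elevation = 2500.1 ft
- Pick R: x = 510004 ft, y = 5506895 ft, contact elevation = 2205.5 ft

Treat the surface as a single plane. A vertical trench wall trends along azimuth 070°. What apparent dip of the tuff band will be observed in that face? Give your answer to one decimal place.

Two edge vectors: Pick P→Pick Q = (-120, 487, 579.5), Pick P→Pick R = (-195, 224, 284.9).
Normal n = (Pick P→Pick Q) × (Pick P→Pick R) = (8938.3, -78814.5, 68085).
So ∂z/∂x = −n_x/n_z = −0.13128 and ∂z/∂y = −n_y/n_z = 1.15759.
Unit vector along 070° is (sin 70°, cos 70°) = (0.9397, 0.3420).
Slope in that direction = a·(0.9397) + b·(0.3420) = 0.27255.
Apparent dip = arctan|0.27255| = 15.2° (true dip is 49.4°, so apparent ≤ true as expected).

15.2°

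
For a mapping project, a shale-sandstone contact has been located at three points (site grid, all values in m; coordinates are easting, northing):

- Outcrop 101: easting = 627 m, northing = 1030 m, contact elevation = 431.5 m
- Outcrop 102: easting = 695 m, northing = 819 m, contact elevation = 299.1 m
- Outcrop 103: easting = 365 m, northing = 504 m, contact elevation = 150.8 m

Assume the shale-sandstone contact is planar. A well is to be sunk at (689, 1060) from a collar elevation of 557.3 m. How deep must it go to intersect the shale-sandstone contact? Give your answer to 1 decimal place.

Let the plane be z = a·easting + b·northing + c.
Outcrop 102−Outcrop 101: 68a − 211b = −132.4;  Outcrop 103−Outcrop 101: −262a − 526b = −280.7.
Solving gives a = −0.114384, b = 0.590625.
Then c = 431.5 − a·627 − b·1030 = −105.12.
At (689, 1060): z_contact = −78.81 + 626.06 − 105.12 = 442.13 m.
Depth below ground = 557.3 − 442.13 = 115.2 m.

115.2 m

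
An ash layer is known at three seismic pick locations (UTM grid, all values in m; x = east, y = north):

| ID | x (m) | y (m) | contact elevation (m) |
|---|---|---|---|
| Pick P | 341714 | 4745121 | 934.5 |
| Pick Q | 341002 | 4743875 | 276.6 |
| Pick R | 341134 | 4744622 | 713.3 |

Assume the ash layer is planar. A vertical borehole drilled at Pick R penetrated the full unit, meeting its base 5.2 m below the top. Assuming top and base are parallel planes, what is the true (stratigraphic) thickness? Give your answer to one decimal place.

4.4 m

Two edge vectors: Pick P→Pick Q = (-712, -1246, -657.9), Pick P→Pick R = (-580, -499, -221.2).
Normal n = (Pick P→Pick Q) × (Pick P→Pick R) = (-52676.9, 224087.6, -367392).
So ∂z/∂x = −n_x/n_z = −0.14338 and ∂z/∂y = −n_y/n_z = 0.60994.
|∇z| = √(a²+b²) = 0.62657, so dip δ = arctan(0.62657) = 32.07°.
True thickness = vertical thickness × cos δ = 5.2 × cos 32.07° = 4.4 m.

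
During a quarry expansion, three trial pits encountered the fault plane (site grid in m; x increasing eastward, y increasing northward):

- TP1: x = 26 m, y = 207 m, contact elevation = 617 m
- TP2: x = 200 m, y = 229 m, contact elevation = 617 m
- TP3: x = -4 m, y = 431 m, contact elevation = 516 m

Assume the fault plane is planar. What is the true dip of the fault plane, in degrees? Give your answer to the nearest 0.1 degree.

24.1°

Two edge vectors: TP1→TP2 = (174, 22, 0), TP1→TP3 = (-30, 224, -101).
Normal n = (TP1→TP2) × (TP1→TP3) = (-2222, 17574, 39636).
So ∂z/∂x = −n_x/n_z = 0.05606 and ∂z/∂y = −n_y/n_z = −0.44338.
Gradient magnitude |∇z| = √(a² + b²) = √(0.00314 + 0.19659) = 0.44691.
True dip = arctan(0.44691) = 24.1°, dipping toward N (azimuth ≈ 353°).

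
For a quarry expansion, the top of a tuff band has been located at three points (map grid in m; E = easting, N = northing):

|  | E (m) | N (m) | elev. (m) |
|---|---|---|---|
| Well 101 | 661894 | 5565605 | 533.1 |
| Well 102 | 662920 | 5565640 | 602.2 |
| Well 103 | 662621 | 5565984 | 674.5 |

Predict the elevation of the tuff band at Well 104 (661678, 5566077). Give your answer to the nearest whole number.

644 m

Two edge vectors: Well 101→Well 102 = (1026, 35, 69.1), Well 101→Well 103 = (727, 379, 141.4).
Normal n = (Well 101→Well 102) × (Well 101→Well 103) = (-21239.9, -94840.7, 363409).
So ∂z/∂E = −n_x/n_z = 0.05844627 and ∂z/∂N = −n_y/n_z = 0.26097510.
Intercept c from Well 101: 533.1 − 38685.23 − 1452484.32 = −1490636.45.
At (661678, 5566077): z = 38672.6 + 1452607.5 − 1490636.45 = 643.7 m.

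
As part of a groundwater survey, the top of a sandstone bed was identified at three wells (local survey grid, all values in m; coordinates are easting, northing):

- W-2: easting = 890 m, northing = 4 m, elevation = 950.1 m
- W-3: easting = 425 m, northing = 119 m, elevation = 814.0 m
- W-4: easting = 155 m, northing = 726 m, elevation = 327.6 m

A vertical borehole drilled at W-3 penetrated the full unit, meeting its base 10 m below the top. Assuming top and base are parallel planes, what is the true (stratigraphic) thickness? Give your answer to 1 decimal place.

8.0 m

Two edge vectors: W-2→W-3 = (-465, 115, -136.1), W-2→W-4 = (-735, 722, -622.5).
Normal n = (W-2→W-3) × (W-2→W-4) = (26676.7, -189429, -251205).
So ∂z/∂easting = −n_x/n_z = 0.10619 and ∂z/∂northing = −n_y/n_z = −0.75408.
|∇z| = √(a²+b²) = 0.76152, so dip δ = arctan(0.76152) = 37.29°.
True thickness = vertical thickness × cos δ = 10 × cos 37.29° = 8.0 m.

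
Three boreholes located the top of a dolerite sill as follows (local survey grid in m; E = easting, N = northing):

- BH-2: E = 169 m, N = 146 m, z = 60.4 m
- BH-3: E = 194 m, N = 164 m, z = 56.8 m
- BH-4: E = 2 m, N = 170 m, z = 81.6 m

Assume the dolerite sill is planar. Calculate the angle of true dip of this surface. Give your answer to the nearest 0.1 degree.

Let the plane be z = a·E + b·N + c.
BH-3−BH-2: 25a + 18b = −3.6;  BH-4−BH-2: −167a + 24b = 21.2.
Solving gives a = −0.12978, b = −0.01974.
Gradient magnitude |∇z| = √(a² + b²) = √(0.01684 + 0.00039) = 0.13128.
True dip = arctan(0.13128) = 7.5°, dipping toward E (azimuth ≈ 081°).

7.5°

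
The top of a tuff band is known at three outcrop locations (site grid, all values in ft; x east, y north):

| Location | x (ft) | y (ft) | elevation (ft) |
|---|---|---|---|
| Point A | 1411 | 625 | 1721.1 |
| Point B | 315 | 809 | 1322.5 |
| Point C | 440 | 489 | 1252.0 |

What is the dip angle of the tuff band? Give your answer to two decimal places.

Let the plane be z = a·x + b·y + c.
Point B−Point A: −1096a + 184b = −398.6;  Point C−Point A: −971a − 136b = −469.1.
Solving gives a = 0.42879, b = 0.38781.
Gradient magnitude |∇z| = √(a² + b²) = √(0.18386 + 0.15040) = 0.57815.
True dip = arctan(0.57815) = 30.03°, dipping toward SW (azimuth ≈ 228°).

30.03°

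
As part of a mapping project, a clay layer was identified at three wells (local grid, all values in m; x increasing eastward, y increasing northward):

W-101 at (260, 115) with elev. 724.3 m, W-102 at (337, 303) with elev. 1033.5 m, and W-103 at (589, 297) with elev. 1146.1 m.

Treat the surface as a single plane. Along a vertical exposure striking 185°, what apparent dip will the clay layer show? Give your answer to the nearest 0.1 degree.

Let the plane be z = a·x + b·y + c.
W-102−W-101: 77a + 188b = 309.2;  W-103−W-101: 329a + 182b = 421.8.
Solving gives a = 0.48129, b = 1.44756.
Unit vector along 185° is (sin 185°, cos 185°) = (-0.0872, -0.9962).
Slope in that direction = a·(-0.0872) + b·(-0.9962) = −1.48400.
Apparent dip = arctan|1.48400| = 56.0° (true dip is 56.8°, so apparent ≤ true as expected).

56.0°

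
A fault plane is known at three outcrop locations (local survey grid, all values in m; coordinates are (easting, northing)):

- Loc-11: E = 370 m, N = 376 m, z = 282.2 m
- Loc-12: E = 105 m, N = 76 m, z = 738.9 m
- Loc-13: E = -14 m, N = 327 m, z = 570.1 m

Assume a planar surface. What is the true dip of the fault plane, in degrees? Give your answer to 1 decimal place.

49.1°

Let the plane be z = a·E + b·N + c.
Loc-12−Loc-11: −265a − 300b = 456.7;  Loc-13−Loc-11: −384a − 49b = 287.9.
Solving gives a = −0.62605, b = −0.96932.
Gradient magnitude |∇z| = √(a² + b²) = √(0.39194 + 0.93959) = 1.15392.
True dip = arctan(1.15392) = 49.1°, dipping toward NNE (azimuth ≈ 033°).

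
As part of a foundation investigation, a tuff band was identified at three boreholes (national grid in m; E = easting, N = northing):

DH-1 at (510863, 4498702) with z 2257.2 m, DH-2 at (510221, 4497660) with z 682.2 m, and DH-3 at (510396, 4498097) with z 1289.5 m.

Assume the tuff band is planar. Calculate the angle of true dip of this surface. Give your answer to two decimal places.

52.29°

Let the plane be z = a·E + b·N + c.
DH-2−DH-1: −642a − 1042b = −1575;  DH-3−DH-1: −467a − 605b = −967.7.
Solving gives a = 0.56483, b = 1.16351.
Gradient magnitude |∇z| = √(a² + b²) = √(0.31903 + 1.35376) = 1.29336.
True dip = arctan(1.29336) = 52.29°, dipping toward SSW (azimuth ≈ 206°).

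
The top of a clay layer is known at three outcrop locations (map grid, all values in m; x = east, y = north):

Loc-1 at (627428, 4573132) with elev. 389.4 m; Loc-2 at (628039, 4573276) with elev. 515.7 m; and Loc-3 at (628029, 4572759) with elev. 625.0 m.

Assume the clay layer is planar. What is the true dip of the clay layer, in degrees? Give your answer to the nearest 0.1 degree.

18.6°

Let the plane be z = a·x + b·y + c.
Loc-2−Loc-1: 611a + 144b = 126.3;  Loc-3−Loc-1: 601a − 373b = 235.6.
Solving gives a = 0.25771, b = −0.21640.
Gradient magnitude |∇z| = √(a² + b²) = √(0.06641 + 0.04683) = 0.33651.
True dip = arctan(0.33651) = 18.6°, dipping toward NW (azimuth ≈ 310°).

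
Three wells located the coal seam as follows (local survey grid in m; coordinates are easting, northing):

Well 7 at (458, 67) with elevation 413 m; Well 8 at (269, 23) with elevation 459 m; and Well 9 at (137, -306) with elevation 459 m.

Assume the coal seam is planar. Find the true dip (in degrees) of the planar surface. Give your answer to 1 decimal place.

Let the plane be z = a·easting + b·northing + c.
Well 8−Well 7: −189a − 44b = 46;  Well 9−Well 7: −321a − 373b = 46.
Solving gives a = −0.26846, b = 0.10771.
Gradient magnitude |∇z| = √(a² + b²) = √(0.07207 + 0.01160) = 0.28926.
True dip = arctan(0.28926) = 16.1°, dipping toward ESE (azimuth ≈ 112°).

16.1°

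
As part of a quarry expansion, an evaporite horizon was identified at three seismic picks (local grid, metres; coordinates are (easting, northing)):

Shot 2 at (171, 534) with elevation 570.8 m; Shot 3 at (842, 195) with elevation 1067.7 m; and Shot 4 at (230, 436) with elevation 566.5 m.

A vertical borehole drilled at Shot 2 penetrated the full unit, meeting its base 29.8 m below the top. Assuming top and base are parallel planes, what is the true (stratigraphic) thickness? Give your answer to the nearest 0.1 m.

Two edge vectors: Shot 2→Shot 3 = (671, -339, 496.9), Shot 2→Shot 4 = (59, -98, -4.3).
Normal n = (Shot 2→Shot 3) × (Shot 2→Shot 4) = (50153.9, 32202.4, -45757).
So ∂z/∂E = −n_x/n_z = 1.09609 and ∂z/∂N = −n_y/n_z = 0.70377.
|∇z| = √(a²+b²) = 1.30258, so dip δ = arctan(1.30258) = 52.49°.
True thickness = vertical thickness × cos δ = 29.8 × cos 52.49° = 18.1 m.

18.1 m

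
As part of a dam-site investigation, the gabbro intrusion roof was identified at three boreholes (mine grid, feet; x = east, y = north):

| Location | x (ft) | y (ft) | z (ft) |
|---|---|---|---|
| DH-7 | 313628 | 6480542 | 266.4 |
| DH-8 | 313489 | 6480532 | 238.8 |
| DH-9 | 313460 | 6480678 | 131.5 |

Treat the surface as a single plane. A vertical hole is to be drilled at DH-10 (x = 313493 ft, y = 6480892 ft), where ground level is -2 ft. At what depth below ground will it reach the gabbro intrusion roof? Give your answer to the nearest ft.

Two edge vectors: DH-7→DH-8 = (-139, -10, -27.6), DH-7→DH-9 = (-168, 136, -134.9).
Normal n = (DH-7→DH-8) × (DH-7→DH-9) = (5102.6, -14114.3, -20584).
So ∂z/∂x = −n_x/n_z = 0.24789157 and ∂z/∂y = −n_y/n_z = −0.68569277.
Intercept c from DH-7: 266.4 − 77745.74 + 4443660.80 = 4366181.47.
At (313493, 6480892): z_contact = 77712.3 − 4443900.8 + 4366181.47 = -7.1 ft.
Depth below ground = -2 − (-7.1) = 5 ft.

5 ft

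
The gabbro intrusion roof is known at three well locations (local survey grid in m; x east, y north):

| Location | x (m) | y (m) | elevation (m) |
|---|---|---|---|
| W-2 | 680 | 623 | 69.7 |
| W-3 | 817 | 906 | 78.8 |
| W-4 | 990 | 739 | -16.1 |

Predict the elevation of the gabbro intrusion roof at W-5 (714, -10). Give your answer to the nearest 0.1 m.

Two edge vectors: W-2→W-3 = (137, 283, 9.1), W-2→W-4 = (310, 116, -85.8).
Normal n = (W-2→W-3) × (W-2→W-4) = (-25337, 14575.6, -71838).
So ∂z/∂x = −n_x/n_z = −0.35270 and ∂z/∂y = −n_y/n_z = 0.20290.
Intercept c from W-2: 69.7 + 239.83 − 126.40 = 183.13.
At (714, -10): z = −251.8 − 2.0 + 183.13 = -70.7 m.

-70.7 m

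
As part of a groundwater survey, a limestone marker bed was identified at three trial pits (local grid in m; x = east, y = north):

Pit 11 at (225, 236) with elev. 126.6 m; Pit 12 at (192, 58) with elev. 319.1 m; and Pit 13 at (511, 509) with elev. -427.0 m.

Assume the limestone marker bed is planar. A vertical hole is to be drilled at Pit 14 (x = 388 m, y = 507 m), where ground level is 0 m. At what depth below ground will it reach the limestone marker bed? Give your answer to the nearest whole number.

290 m

Two edge vectors: Pit 11→Pit 12 = (-33, -178, 192.5), Pit 11→Pit 13 = (286, 273, -553.6).
Normal n = (Pit 11→Pit 12) × (Pit 11→Pit 13) = (45988.3, 36786.2, 41899).
So ∂z/∂x = −n_x/n_z = −1.09760 and ∂z/∂y = −n_y/n_z = −0.87797.
Intercept c from Pit 11: 126.6 + 246.96 + 207.20 = 580.76.
At (388, 507): z_contact = −425.9 − 445.1 + 580.76 = -290.2 m.
Depth below ground = 0 − (-290.2) = 290 m.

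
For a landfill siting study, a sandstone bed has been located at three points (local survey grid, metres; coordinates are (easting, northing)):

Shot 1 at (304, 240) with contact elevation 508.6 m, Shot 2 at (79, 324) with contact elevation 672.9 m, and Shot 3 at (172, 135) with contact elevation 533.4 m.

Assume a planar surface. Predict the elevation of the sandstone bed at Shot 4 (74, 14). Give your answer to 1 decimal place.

531.8 m

Two edge vectors: Shot 1→Shot 2 = (-225, 84, 164.3), Shot 1→Shot 3 = (-132, -105, 24.8).
Normal n = (Shot 1→Shot 2) × (Shot 1→Shot 3) = (19334.7, -16107.6, 34713).
So ∂z/∂E = −n_x/n_z = −0.55699 and ∂z/∂N = −n_y/n_z = 0.46402.
Intercept c from Shot 1: 508.6 + 169.32 − 111.37 = 566.56.
At (74, 14): z = −41.2 + 6.5 + 566.56 = 531.8 m.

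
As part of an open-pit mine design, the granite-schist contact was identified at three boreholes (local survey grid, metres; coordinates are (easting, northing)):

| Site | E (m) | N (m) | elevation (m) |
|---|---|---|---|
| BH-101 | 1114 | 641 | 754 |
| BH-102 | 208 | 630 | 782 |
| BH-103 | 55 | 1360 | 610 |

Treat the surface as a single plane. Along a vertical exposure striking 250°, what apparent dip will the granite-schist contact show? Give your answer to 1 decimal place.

Two edge vectors: BH-101→BH-102 = (-906, -11, 28), BH-101→BH-103 = (-1059, 719, -144).
Normal n = (BH-101→BH-102) × (BH-101→BH-103) = (-18548, -160116, -663063).
So ∂z/∂E = −n_x/n_z = −0.02797 and ∂z/∂N = −n_y/n_z = −0.24148.
Unit vector along 250° is (sin 250°, cos 250°) = (-0.9397, -0.3420).
Slope in that direction = a·(-0.9397) + b·(-0.3420) = 0.10888.
Apparent dip = arctan|0.10888| = 6.2° (true dip is 13.7°, so apparent ≤ true as expected).

6.2°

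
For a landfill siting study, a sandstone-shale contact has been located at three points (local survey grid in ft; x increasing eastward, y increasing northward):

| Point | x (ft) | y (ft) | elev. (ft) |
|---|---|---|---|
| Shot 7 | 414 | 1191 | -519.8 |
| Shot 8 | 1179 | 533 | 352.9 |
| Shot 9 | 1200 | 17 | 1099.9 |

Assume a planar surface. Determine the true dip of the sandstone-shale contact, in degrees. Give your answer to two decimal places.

55.52°

Two edge vectors: Shot 7→Shot 8 = (765, -658, 872.7), Shot 7→Shot 9 = (786, -1174, 1619.7).
Normal n = (Shot 7→Shot 8) × (Shot 7→Shot 9) = (-41212.8, -553128.3, -380922).
So ∂z/∂x = −n_x/n_z = −0.10819 and ∂z/∂y = −n_y/n_z = −1.45208.
Gradient magnitude |∇z| = √(a² + b²) = √(0.01171 + 2.10853) = 1.45610.
True dip = arctan(1.45610) = 55.52°, dipping toward N (azimuth ≈ 004°).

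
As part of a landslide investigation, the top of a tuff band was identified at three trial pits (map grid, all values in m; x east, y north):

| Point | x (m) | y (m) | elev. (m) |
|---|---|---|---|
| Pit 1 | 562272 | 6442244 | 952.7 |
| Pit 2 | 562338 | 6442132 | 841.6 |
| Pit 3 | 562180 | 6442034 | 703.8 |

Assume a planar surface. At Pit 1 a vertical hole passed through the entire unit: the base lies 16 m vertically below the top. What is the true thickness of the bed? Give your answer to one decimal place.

Let the plane be z = a·x + b·y + c.
Pit 2−Pit 1: 66a − 112b = −111.1;  Pit 3−Pit 1: −92a − 210b = −248.9.
Solving gives a = 0.18812, b = 1.10282.
|∇z| = √(a²+b²) = 1.11875, so dip δ = arctan(1.11875) = 48.21°.
True thickness = vertical thickness × cos δ = 16 × cos 48.21° = 10.7 m.

10.7 m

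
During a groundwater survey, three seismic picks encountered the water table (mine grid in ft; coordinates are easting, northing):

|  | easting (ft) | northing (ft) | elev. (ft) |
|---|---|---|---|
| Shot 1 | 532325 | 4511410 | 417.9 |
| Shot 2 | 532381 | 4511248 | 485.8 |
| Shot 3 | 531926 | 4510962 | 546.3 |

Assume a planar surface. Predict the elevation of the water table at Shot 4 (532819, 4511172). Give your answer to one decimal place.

561.8 ft

Two edge vectors: Shot 1→Shot 2 = (56, -162, 67.9), Shot 1→Shot 3 = (-399, -448, 128.4).
Normal n = (Shot 1→Shot 2) × (Shot 1→Shot 3) = (9618.4, -34282.5, -89726).
So ∂z/∂easting = −n_x/n_z = 0.107197468 and ∂z/∂northing = −n_y/n_z = −0.382079888.
Intercept c from Shot 1: 417.9 − 57063.89 + 1723719.03 = 1667073.03.
At (532819, 4511172): z = 57116.8 − 1723628.1 + 1667073.03 = 561.8 ft.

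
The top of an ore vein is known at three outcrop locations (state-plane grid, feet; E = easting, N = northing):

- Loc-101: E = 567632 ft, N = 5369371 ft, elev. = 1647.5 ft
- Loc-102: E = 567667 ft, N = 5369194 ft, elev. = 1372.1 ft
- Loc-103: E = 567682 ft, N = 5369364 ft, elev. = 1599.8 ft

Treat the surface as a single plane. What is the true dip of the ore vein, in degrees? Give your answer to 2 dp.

Let the plane be z = a·E + b·N + c.
Loc-102−Loc-101: 35a − 177b = −275.4;  Loc-103−Loc-101: 50a − 7b = −47.7.
Solving gives a = −0.75713, b = 1.40622.
Gradient magnitude |∇z| = √(a² + b²) = √(0.57325 + 1.97745) = 1.59709.
True dip = arctan(1.59709) = 57.95°, dipping toward SSE (azimuth ≈ 152°).

57.95°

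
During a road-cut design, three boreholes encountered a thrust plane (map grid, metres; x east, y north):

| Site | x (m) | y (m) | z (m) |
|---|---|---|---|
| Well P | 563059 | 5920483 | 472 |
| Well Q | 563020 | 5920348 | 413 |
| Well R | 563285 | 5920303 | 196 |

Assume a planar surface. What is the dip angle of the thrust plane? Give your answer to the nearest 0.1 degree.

43.7°

Two edge vectors: Well P→Well Q = (-39, -135, -59), Well P→Well R = (226, -180, -276).
Normal n = (Well P→Well Q) × (Well P→Well R) = (26640, -24098, 37530).
So ∂z/∂x = −n_x/n_z = −0.70983 and ∂z/∂y = −n_y/n_z = 0.64210.
Gradient magnitude |∇z| = √(a² + b²) = √(0.50386 + 0.41229) = 0.95716.
True dip = arctan(0.95716) = 43.7°, dipping toward SE (azimuth ≈ 132°).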